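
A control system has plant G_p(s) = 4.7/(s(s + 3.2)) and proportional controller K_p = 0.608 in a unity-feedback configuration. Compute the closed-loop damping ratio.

ζ = 0.946

With unity feedback the closed-loop characteristic equation is s² + 3.2s + 0.608·4.7 = s² + 3.2s + 2.858 = 0.
So ω_n² = 2.858 ⇒ ω_n = 1.69 rad/s, and ζ = 3.2/(2ω_n) = 0.946.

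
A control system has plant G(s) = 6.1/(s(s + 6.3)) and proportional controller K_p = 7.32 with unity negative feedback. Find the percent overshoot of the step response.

Closed-loop characteristic equation: s² + 6.3s + 44.65 = 0, so ω_n = 6.682 rad/s and ζ = 6.3/(2·6.682) = 0.4714.
%OS = 100·exp(−πζ/√(1−ζ²)) = 100·exp(−π·0.4714/√0.7778) = 18.7%.

18.7%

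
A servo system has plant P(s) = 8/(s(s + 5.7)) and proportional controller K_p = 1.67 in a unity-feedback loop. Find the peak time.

T_p = 1.37 s

From 1 + K_pP(s) = 0: s² + 5.7s + 13.36 = 0 ⇒ ω_n = 3.655, ζ = 0.7797.
Damped frequency ω_d = ω_n√(1−ζ²) = 2.289 rad/s, so peak time T_p = π/ω_d = 1.37 s.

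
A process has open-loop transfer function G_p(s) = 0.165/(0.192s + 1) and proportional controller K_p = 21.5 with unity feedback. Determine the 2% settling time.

T_s ≈ 0.169 s

Closed loop: T(s) = K_p·G_p/(1+K_p·G_p) = 3.548/(0.192s + 1 + 3.548), with pole at s = −(1 + 3.548)/0.192 = −23.68.
τ = 1/23.68 = 0.04222 s, so 2% settling time ≈ 4τ = 0.169 s.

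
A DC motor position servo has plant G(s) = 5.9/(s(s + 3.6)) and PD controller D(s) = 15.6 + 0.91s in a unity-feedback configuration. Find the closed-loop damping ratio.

Forward path: (15.6 + 0.91s)·5.9/(s(s+3.6)). The closed-loop characteristic equation is s² + (3.6 + 5.9·0.91)s + 5.9·15.6 = 0.
That is s² + 8.969s + 92.04 = 0, so ω_n = 9.594 rad/s and ζ = 8.969/(2·9.594) = 0.4674.

ζ = 0.467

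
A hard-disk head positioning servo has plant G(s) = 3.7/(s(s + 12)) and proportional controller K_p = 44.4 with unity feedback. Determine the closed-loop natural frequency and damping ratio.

ω_n = 12.8 rad/s, ζ = 0.468

With unity feedback the closed-loop characteristic equation is s² + 12s + 44.4·3.7 = s² + 12s + 164.3 = 0.
So ω_n² = 164.3 ⇒ ω_n = 12.82 rad/s, and ζ = 12/(2ω_n) = 0.468.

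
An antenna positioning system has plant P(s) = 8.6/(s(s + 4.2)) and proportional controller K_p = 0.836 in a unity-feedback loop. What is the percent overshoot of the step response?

1.91%

Closed-loop characteristic equation: s² + 4.2s + 7.19 = 0, so ω_n = 2.681 rad/s and ζ = 4.2/(2·2.681) = 0.7832.
%OS = 100·exp(−πζ/√(1−ζ²)) = 100·exp(−π·0.7832/√0.3866) = 1.91%.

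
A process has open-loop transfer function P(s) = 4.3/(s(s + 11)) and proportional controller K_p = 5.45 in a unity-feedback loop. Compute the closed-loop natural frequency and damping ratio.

1 + K_p·P(s) = 0 gives s² + 11s + 23.43 = 0.
So ω_n² = 23.43 ⇒ ω_n = 4.841 rad/s, and ζ = 11/(2ω_n) = 1.14.

ω_n = 4.84 rad/s, ζ = 1.14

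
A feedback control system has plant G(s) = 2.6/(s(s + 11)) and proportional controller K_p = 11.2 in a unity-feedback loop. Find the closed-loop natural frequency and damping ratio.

ω_n = 5.4 rad/s, ζ = 1.02

With unity feedback the closed-loop characteristic equation is s² + 11s + 11.2·2.6 = s² + 11s + 29.12 = 0.
Matching s² + 2ζω_n s + ω_n²: ω_n = √29.12 = 5.396 rad/s and 2ζω_n = 11, so ζ = 11/(2·5.396) = 1.02.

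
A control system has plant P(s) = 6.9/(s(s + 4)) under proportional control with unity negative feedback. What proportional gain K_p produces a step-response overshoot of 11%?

K_p = 1.75

From %OS = 100·exp(−πζ/√(1−ζ²)) = 11%, ζ = −ln(0.11)/√(π²+ln²(0.11)) = 0.5749.
Characteristic equation s² + 4s + 6.9K_p = 0 gives ζ = 4/(2√(6.9K_p)).
Setting ζ = 0.5749: √(6.9K_p) = 4/(2·0.5749) = 3.479, so K_p = 12.1/6.9 = 1.75.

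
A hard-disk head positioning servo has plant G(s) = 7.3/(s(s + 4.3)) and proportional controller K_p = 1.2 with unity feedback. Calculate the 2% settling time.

T_s ≈ 1.86 s

The closed-loop denominator s² + 4.3s + 8.76 gives ω_n = √8.76 = 2.96 and ζ = 4.3/(2ω_n) = 0.7264.
2% settling time T_s ≈ 4/(ζω_n) = 4/2.15 = 1.86 s.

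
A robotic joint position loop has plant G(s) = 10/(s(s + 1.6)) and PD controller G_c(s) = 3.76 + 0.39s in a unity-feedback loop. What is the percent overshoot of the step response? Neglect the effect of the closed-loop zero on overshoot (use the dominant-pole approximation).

Forward path: (3.76 + 0.39s)·10/(s(s+1.6)). The closed-loop characteristic equation is s² + (1.6 + 10·0.39)s + 10·3.76 = 0.
That is s² + 5.5s + 37.6 = 0, so ω_n = 6.132 rad/s and ζ = 5.5/(2·6.132) = 0.4485.
%OS = 100·exp(−πζ/√(1−ζ²)) = 20.7%.

20.7%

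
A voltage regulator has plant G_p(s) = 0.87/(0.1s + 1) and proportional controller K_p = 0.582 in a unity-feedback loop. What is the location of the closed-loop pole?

Closed loop: T(s) = K_p·G_p/(1+K_p·G_p) = 0.5063/(0.1s + 1 + 0.5063), with pole at s = −(1 + 0.5063)/0.1 = −15.06.

s = -15.06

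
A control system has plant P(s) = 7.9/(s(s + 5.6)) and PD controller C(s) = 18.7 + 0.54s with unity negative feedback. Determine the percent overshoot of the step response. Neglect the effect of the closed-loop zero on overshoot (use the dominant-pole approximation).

Forward path: (18.7 + 0.54s)·7.9/(s(s+5.6)). The closed-loop characteristic equation is s² + (5.6 + 7.9·0.54)s + 7.9·18.7 = 0.
That is s² + 9.866s + 147.7 = 0, so ω_n = 12.15 rad/s and ζ = 9.866/(2·12.15) = 0.4059.
%OS = 100·exp(−πζ/√(1−ζ²)) = 24.8%.

24.8%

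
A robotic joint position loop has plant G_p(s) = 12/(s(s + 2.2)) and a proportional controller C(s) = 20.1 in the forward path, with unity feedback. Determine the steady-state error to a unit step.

The open loop C(s)G_p(s) has a pole at the origin (type 1), so the static position error constant is infinite and e_ss = 1/(1+∞) = 0.

0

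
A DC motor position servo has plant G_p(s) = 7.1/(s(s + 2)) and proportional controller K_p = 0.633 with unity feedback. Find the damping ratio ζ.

ζ = 0.472

1 + K_p·G_p(s) = 0 gives s² + 2s + 4.494 = 0.
So ω_n² = 4.494 ⇒ ω_n = 2.12 rad/s, and ζ = 2/(2ω_n) = 0.472.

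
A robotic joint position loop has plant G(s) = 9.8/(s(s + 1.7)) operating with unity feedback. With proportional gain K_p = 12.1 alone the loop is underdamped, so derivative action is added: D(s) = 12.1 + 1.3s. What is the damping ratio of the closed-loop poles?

ζ = 0.663

Forward path: (12.1 + 1.3s)·9.8/(s(s+1.7)). The closed-loop characteristic equation is s² + (1.7 + 9.8·1.3)s + 9.8·12.1 = 0.
That is s² + 14.44s + 118.6 = 0, so ω_n = 10.89 rad/s and ζ = 14.44/(2·10.89) = 0.663.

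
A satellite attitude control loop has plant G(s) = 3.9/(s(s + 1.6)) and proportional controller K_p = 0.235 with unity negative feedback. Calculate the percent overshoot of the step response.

From 1 + K_pG(s) = 0: s² + 1.6s + 0.9165 = 0 ⇒ ω_n = 0.9573, ζ = 0.8356.
%OS = 100·exp(−πζ/√(1−ζ²)) = 100·exp(−π·0.8356/√0.3017) = 0.84%.

0.84%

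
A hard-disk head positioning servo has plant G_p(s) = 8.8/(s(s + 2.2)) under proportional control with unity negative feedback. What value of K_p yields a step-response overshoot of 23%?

K_p = 0.766

From %OS = 100·exp(−πζ/√(1−ζ²)) = 23%, ζ = −ln(0.23)/√(π²+ln²(0.23)) = 0.4237.
Characteristic equation s² + 2.2s + 8.8K_p = 0 gives ζ = 2.2/(2√(8.8K_p)).
Setting ζ = 0.4237: √(8.8K_p) = 2.2/(2·0.4237) = 2.596, so K_p = 6.739/8.8 = 0.766.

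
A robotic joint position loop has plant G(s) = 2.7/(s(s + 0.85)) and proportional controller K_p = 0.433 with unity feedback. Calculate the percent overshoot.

The closed-loop denominator s² + 0.85s + 1.169 gives ω_n = √1.169 = 1.081 and ζ = 0.85/(2ω_n) = 0.3931.
%OS = 100·exp(−πζ/√(1−ζ²)) = 100·exp(−π·0.3931/√0.8455) = 26.1%.

26.1%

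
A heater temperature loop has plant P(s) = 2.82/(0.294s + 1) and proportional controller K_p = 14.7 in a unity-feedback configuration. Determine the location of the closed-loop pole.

Closed loop: T(s) = K_p·P/(1+K_p·P) = 41.45/(0.294s + 1 + 41.45), with pole at s = −(1 + 41.45)/0.294 = −144.4.

s = -144.4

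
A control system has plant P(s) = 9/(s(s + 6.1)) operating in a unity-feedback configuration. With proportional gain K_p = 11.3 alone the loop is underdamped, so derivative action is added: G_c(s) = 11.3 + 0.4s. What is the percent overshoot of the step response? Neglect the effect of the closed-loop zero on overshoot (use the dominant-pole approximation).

17.8%

Forward path: (11.3 + 0.4s)·9/(s(s+6.1)). The closed-loop characteristic equation is s² + (6.1 + 9·0.4)s + 9·11.3 = 0.
That is s² + 9.7s + 101.7 = 0, so ω_n = 10.08 rad/s and ζ = 9.7/(2·10.08) = 0.4809.
%OS = 100·exp(−πζ/√(1−ζ²)) = 17.8%.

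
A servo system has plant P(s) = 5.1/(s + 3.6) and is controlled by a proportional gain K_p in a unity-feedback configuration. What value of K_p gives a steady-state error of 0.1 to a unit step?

K_p = 6.35

Steady-state error for a unit step on this type-0 loop is 1/(1 + K_p·P(0)).
P(0) = 1.417. Require 1/(1 + K_p·1.417) = 0.1, so 1 + 1.417·K_p = 10.
K_p = (10 − 1)/1.417 = 6.35.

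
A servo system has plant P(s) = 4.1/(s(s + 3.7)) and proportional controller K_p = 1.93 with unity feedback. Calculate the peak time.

From 1 + K_pP(s) = 0: s² + 3.7s + 7.913 = 0 ⇒ ω_n = 2.813, ζ = 0.6577.
Damped frequency ω_d = ω_n√(1−ζ²) = 2.119 rad/s, so peak time T_p = π/ω_d = 1.48 s.

T_p = 1.48 s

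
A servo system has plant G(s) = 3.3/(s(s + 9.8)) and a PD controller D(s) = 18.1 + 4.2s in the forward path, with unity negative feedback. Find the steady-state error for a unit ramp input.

0.164

The loop has one pole at the origin (type 1). Velocity error constant K_v = lim_{s→0} s·D(s)G(s) = 18.1·3.3/9.8 = 6.095.
Steady-state error to a unit ramp: e_ss = 1/K_v = 0.164.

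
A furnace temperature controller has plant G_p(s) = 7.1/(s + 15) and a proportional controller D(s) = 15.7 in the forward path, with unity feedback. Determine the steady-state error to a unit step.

The loop is type 0. Static position error constant K_pos = D(0)·G_p(0) = 15.7·0.4733 = 7.431.
Steady-state error to a unit step: e_ss = 1/(1+K_pos) = 1/8.431 = 0.119.

0.119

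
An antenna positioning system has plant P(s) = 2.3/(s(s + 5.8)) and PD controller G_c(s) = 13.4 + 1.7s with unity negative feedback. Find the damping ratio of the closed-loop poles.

Forward path: (13.4 + 1.7s)·2.3/(s(s+5.8)). The closed-loop characteristic equation is s² + (5.8 + 2.3·1.7)s + 2.3·13.4 = 0.
That is s² + 9.71s + 30.82 = 0, so ω_n = 5.552 rad/s and ζ = 9.71/(2·5.552) = 0.8745.

ζ = 0.875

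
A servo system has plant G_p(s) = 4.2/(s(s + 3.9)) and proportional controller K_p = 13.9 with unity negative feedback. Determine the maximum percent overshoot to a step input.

From 1 + K_pG_p(s) = 0: s² + 3.9s + 58.38 = 0 ⇒ ω_n = 7.641, ζ = 0.2552.
%OS = 100·exp(−πζ/√(1−ζ²)) = 100·exp(−π·0.2552/√0.9349) = 43.6%.

43.6%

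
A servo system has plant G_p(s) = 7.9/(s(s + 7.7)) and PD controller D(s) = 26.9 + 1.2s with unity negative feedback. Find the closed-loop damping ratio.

Forward path: (26.9 + 1.2s)·7.9/(s(s+7.7)). The closed-loop characteristic equation is s² + (7.7 + 7.9·1.2)s + 7.9·26.9 = 0.
That is s² + 17.18s + 212.5 = 0, so ω_n = 14.58 rad/s and ζ = 17.18/(2·14.58) = 0.5893.

ζ = 0.589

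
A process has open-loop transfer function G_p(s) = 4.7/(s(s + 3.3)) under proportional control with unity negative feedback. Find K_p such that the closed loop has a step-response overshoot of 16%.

From %OS = 100·exp(−πζ/√(1−ζ²)) = 16%, ζ = −ln(0.16)/√(π²+ln²(0.16)) = 0.5039.
Characteristic equation s² + 3.3s + 4.7K_p = 0 gives ζ = 3.3/(2√(4.7K_p)).
Setting ζ = 0.5039: √(4.7K_p) = 3.3/(2·0.5039) = 3.275, so K_p = 10.72/4.7 = 2.28.

K_p = 2.28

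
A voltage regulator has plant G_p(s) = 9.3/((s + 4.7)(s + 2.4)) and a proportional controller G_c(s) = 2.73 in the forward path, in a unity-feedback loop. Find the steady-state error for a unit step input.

0.308

The loop is type 0. Static position error constant K_pos = G_c(0)·G_p(0) = 2.73·0.8245 = 2.251.
Steady-state error to a unit step: e_ss = 1/(1+K_pos) = 1/3.251 = 0.308.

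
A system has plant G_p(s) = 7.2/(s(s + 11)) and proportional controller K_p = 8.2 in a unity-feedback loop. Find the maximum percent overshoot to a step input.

Closed-loop characteristic equation: s² + 11s + 59.04 = 0, so ω_n = 7.684 rad/s and ζ = 11/(2·7.684) = 0.7158.
%OS = 100·exp(−πζ/√(1−ζ²)) = 100·exp(−π·0.7158/√0.4876) = 3.99%.

3.99%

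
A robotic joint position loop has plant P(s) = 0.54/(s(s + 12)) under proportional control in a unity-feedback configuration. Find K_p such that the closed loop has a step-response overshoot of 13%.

K_p = 225

From %OS = 100·exp(−πζ/√(1−ζ²)) = 13%, ζ = −ln(0.13)/√(π²+ln²(0.13)) = 0.5446.
Characteristic equation s² + 12s + 0.54K_p = 0 gives ζ = 12/(2√(0.54K_p)).
Setting ζ = 0.5446: √(0.54K_p) = 12/(2·0.5446) = 11.02, so K_p = 121.4/0.54 = 225.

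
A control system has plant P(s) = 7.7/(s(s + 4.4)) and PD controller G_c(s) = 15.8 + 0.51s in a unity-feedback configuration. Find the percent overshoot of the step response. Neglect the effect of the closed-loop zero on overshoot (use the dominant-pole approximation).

Forward path: (15.8 + 0.51s)·7.7/(s(s+4.4)). The closed-loop characteristic equation is s² + (4.4 + 7.7·0.51)s + 7.7·15.8 = 0.
That is s² + 8.327s + 121.7 = 0, so ω_n = 11.03 rad/s and ζ = 8.327/(2·11.03) = 0.3775.
%OS = 100·exp(−πζ/√(1−ζ²)) = 27.8%.

27.8%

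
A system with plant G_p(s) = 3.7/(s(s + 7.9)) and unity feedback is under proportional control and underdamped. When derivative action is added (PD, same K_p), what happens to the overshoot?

decrease

The derivative term adds K·K_d to the s-coefficient of the characteristic equation, raising 2ζω_n while ω_n is unchanged; ζ increases, so overshoot decreases.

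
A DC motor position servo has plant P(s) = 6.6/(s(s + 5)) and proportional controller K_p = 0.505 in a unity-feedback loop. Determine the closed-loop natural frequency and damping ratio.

ω_n = 1.83 rad/s, ζ = 1.37

With unity feedback the closed-loop characteristic equation is s² + 5s + 0.505·6.6 = s² + 5s + 3.333 = 0.
Matching s² + 2ζω_n s + ω_n²: ω_n = √3.333 = 1.826 rad/s and 2ζω_n = 5, so ζ = 5/(2·1.826) = 1.37.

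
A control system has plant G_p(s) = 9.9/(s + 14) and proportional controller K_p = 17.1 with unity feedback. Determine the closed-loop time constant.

Closed-loop transfer function: T(s) = K_p·G_p(s)/(1 + K_p·G_p(s)) = 169.3/(s + 14 + 169.3) = 169.3/(s + 183.3).
Time constant τ = 1/183.3 = 0.00546 s.

τ = 0.00546 s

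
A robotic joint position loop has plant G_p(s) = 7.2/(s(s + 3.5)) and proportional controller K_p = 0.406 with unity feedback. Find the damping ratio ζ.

With unity feedback the closed-loop characteristic equation is s² + 3.5s + 0.406·7.2 = s² + 3.5s + 2.923 = 0.
Matching s² + 2ζω_n s + ω_n²: ω_n = √2.923 = 1.71 rad/s and 2ζω_n = 3.5, so ζ = 3.5/(2·1.71) = 1.02.

ζ = 1.02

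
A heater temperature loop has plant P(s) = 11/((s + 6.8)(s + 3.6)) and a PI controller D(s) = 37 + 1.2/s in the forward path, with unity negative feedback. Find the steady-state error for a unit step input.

The open loop D(s)P(s) has a pole at the origin (type 1), so the static position error constant is infinite and e_ss = 1/(1+∞) = 0.

0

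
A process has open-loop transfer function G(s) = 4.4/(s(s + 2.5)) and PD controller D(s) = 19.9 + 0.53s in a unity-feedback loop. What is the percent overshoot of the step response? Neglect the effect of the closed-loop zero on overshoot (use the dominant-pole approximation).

Forward path: (19.9 + 0.53s)·4.4/(s(s+2.5)). The closed-loop characteristic equation is s² + (2.5 + 4.4·0.53)s + 4.4·19.9 = 0.
That is s² + 4.832s + 87.56 = 0, so ω_n = 9.357 rad/s and ζ = 4.832/(2·9.357) = 0.2582.
%OS = 100·exp(−πζ/√(1−ζ²)) = 43.2%.

43.2%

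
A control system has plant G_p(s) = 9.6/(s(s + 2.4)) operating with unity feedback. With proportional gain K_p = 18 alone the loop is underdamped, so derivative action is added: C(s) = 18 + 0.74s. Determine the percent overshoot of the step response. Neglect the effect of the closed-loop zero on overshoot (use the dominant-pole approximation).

Forward path: (18 + 0.74s)·9.6/(s(s+2.4)). The closed-loop characteristic equation is s² + (2.4 + 9.6·0.74)s + 9.6·18 = 0.
That is s² + 9.504s + 172.8 = 0, so ω_n = 13.15 rad/s and ζ = 9.504/(2·13.15) = 0.3615.
%OS = 100·exp(−πζ/√(1−ζ²)) = 29.6%.

29.6%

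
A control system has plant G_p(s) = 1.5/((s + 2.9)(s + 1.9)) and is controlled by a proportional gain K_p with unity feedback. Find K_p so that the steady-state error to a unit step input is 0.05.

The loop is type 0, so e_ss(step) = 1/(1 + K_pos) with K_pos = K_p·G_p(0).
G_p(0) = 0.2722. Require 1/(1 + K_p·0.2722) = 0.05, so 1 + 0.2722·K_p = 20.
K_p = (20 − 1)/0.2722 = 69.8.

K_p = 69.8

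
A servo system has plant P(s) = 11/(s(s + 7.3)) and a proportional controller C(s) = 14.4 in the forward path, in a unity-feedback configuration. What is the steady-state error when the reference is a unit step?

The open loop C(s)P(s) has a pole at the origin (type 1), so the static position error constant is infinite and e_ss = 1/(1+∞) = 0.

0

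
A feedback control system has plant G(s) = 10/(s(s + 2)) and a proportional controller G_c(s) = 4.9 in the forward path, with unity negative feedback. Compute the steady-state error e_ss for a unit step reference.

0

The open loop G_c(s)G(s) has a pole at the origin (type 1), so the static position error constant is infinite and e_ss = 1/(1+∞) = 0.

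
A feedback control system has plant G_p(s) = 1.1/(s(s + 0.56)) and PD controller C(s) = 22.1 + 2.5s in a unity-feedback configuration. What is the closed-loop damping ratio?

ζ = 0.336

Forward path: (22.1 + 2.5s)·1.1/(s(s+0.56)). The closed-loop characteristic equation is s² + (0.56 + 1.1·2.5)s + 1.1·22.1 = 0.
That is s² + 3.31s + 24.31 = 0, so ω_n = 4.931 rad/s and ζ = 3.31/(2·4.931) = 0.3357.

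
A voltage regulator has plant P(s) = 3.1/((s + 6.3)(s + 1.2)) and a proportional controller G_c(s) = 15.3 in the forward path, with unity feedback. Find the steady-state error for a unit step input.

0.137

The loop is type 0. Static position error constant K_pos = G_c(0)·P(0) = 15.3·0.4101 = 6.274.
Steady-state error to a unit step: e_ss = 1/(1+K_pos) = 1/7.274 = 0.137.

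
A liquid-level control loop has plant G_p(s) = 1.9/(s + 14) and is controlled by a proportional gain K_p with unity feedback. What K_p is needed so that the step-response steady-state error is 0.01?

K_p = 729

For a type-0 loop with proportional control, e_ss = 1/(1 + K_p·G_p(0)).
G_p(0) = 0.1357. Require 1/(1 + K_p·0.1357) = 0.01, so 1 + 0.1357·K_p = 100.
K_p = (100 − 1)/0.1357 = 729.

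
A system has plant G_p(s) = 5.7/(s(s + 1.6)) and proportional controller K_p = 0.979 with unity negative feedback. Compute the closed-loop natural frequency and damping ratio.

1 + K_p·G_p(s) = 0 gives s² + 1.6s + 5.58 = 0.
So ω_n² = 5.58 ⇒ ω_n = 2.362 rad/s, and ζ = 1.6/(2ω_n) = 0.339.

ω_n = 2.36 rad/s, ζ = 0.339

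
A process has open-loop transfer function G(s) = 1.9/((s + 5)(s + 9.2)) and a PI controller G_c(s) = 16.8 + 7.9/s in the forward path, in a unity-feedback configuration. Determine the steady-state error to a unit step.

0

The open loop G_c(s)G(s) has a pole at the origin (type 1), so the static position error constant is infinite and e_ss = 1/(1+∞) = 0.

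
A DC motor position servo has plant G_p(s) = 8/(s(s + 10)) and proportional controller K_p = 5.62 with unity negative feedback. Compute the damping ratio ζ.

ζ = 0.746

With unity feedback the closed-loop characteristic equation is s² + 10s + 5.62·8 = s² + 10s + 44.96 = 0.
So ω_n² = 44.96 ⇒ ω_n = 6.705 rad/s, and ζ = 10/(2ω_n) = 0.746.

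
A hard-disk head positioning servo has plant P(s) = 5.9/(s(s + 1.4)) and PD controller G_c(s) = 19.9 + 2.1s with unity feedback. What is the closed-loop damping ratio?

ζ = 0.636

Forward path: (19.9 + 2.1s)·5.9/(s(s+1.4)). The closed-loop characteristic equation is s² + (1.4 + 5.9·2.1)s + 5.9·19.9 = 0.
That is s² + 13.79s + 117.4 = 0, so ω_n = 10.84 rad/s and ζ = 13.79/(2·10.84) = 0.6363.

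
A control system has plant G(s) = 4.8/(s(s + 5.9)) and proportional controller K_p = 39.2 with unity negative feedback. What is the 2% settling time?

T_s ≈ 1.36 s

Closed-loop characteristic equation: s² + 5.9s + 188.2 = 0, so ω_n = 13.72 rad/s and ζ = 5.9/(2·13.72) = 0.2151.
2% settling time T_s ≈ 4/(ζω_n) = 4/2.95 = 1.36 s.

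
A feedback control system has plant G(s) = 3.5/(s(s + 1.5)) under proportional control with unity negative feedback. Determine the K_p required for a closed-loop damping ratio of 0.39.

Closed-loop characteristic equation: s² + 1.5s + K_p·3.5 = 0.
So ω_n = √(3.5K_p) and 2ζω_n = 1.5, giving ζ = 1.5/(2√(3.5K_p)).
Setting ζ = 0.39: √(3.5K_p) = 1.5/(2·0.39) = 1.923, so K_p = 3.698/3.5 = 1.06.

K_p = 1.06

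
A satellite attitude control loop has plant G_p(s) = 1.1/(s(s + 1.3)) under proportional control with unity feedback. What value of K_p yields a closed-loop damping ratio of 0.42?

K_p = 2.18

Closed-loop characteristic equation: s² + 1.3s + K_p·1.1 = 0.
So ω_n = √(1.1K_p) and 2ζω_n = 1.3, giving ζ = 1.3/(2√(1.1K_p)).
Setting ζ = 0.42: √(1.1K_p) = 1.3/(2·0.42) = 1.548, so K_p = 2.395/1.1 = 2.18.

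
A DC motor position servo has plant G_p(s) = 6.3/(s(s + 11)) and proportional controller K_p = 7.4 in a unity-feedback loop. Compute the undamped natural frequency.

ω_n = 6.83 rad/s

With unity feedback the closed-loop characteristic equation is s² + 11s + 7.4·6.3 = s² + 11s + 46.62 = 0.
Matching s² + 2ζω_n s + ω_n²: ω_n = √46.62 = 6.828 rad/s and 2ζω_n = 11, so ζ = 11/(2·6.828) = 0.806.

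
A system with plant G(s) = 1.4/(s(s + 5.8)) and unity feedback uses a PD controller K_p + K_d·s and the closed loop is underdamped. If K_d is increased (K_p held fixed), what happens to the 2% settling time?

decrease

Characteristic equation s² + (5.8 + 1.4K_d)s + 1.4K_p = 0: raising K_d increases ζω_n = (5.8+1.4K_d)/2 while the loop stays underdamped, so T_s ≈ 4/(ζω_n) decreases.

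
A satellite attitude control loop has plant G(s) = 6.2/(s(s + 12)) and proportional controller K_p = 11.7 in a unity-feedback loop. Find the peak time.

T_p = 0.52 s

From 1 + K_pG(s) = 0: s² + 12s + 72.54 = 0 ⇒ ω_n = 8.517, ζ = 0.7045.
Damped frequency ω_d = ω_n√(1−ζ²) = 6.045 rad/s, so peak time T_p = π/ω_d = 0.52 s.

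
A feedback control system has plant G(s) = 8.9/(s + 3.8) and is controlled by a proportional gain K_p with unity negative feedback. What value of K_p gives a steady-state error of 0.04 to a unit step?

Steady-state error for a unit step on this type-0 loop is 1/(1 + K_p·G(0)).
G(0) = 2.342. Require 1/(1 + K_p·2.342) = 0.04, so 1 + 2.342·K_p = 25.
K_p = (25 − 1)/2.342 = 10.2.

K_p = 10.2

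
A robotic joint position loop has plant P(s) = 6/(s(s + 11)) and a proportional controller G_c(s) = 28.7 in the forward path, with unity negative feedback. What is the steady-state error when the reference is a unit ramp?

The loop has one pole at the origin (type 1). Velocity error constant K_v = lim_{s→0} s·G_c(s)P(s) = 28.7·6/11 = 15.65.
Steady-state error to a unit ramp: e_ss = 1/K_v = 0.0639.

0.0639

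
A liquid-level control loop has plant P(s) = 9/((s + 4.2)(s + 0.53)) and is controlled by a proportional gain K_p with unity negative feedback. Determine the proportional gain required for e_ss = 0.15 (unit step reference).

The loop is type 0, so e_ss(step) = 1/(1 + K_pos) with K_pos = K_p·P(0).
P(0) = 4.043. Require 1/(1 + K_p·4.043) = 0.15, so 1 + 4.043·K_p = 6.667.
K_p = (6.667 − 1)/4.043 = 1.4.

K_p = 1.4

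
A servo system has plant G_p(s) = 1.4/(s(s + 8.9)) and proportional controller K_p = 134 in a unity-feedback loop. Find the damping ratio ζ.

ζ = 0.325

The closed-loop denominator is s(s+8.9) + 134·1.4 = s² + 8.9s + 187.6.
So ω_n² = 187.6 ⇒ ω_n = 13.7 rad/s, and ζ = 8.9/(2ω_n) = 0.325.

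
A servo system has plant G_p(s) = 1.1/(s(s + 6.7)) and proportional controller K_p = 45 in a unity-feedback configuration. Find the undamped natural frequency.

The closed-loop denominator is s(s+6.7) + 45·1.1 = s² + 6.7s + 49.5.
Matching s² + 2ζω_n s + ω_n²: ω_n = √49.5 = 7.036 rad/s and 2ζω_n = 6.7, so ζ = 6.7/(2·7.036) = 0.476.

ω_n = 7.04 rad/s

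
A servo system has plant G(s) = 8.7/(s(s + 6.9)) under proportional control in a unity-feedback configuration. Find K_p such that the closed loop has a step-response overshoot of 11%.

From %OS = 100·exp(−πζ/√(1−ζ²)) = 11%, ζ = −ln(0.11)/√(π²+ln²(0.11)) = 0.5749.
Characteristic equation s² + 6.9s + 8.7K_p = 0 gives ζ = 6.9/(2√(8.7K_p)).
Setting ζ = 0.5749: √(8.7K_p) = 6.9/(2·0.5749) = 6.001, so K_p = 36.01/8.7 = 4.14.

K_p = 4.14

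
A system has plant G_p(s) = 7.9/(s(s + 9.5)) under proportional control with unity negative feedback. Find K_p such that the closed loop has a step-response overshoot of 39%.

K_p = 34.6

From %OS = 100·exp(−πζ/√(1−ζ²)) = 39%, ζ = −ln(0.39)/√(π²+ln²(0.39)) = 0.2871.
Characteristic equation s² + 9.5s + 7.9K_p = 0 gives ζ = 9.5/(2√(7.9K_p)).
Setting ζ = 0.2871: √(7.9K_p) = 9.5/(2·0.2871) = 16.54, so K_p = 273.7/7.9 = 34.6.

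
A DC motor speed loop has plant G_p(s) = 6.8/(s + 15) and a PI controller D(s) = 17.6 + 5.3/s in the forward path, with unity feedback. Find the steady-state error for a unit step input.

0

The open loop D(s)G_p(s) has a pole at the origin (type 1), so the static position error constant is infinite and e_ss = 1/(1+∞) = 0.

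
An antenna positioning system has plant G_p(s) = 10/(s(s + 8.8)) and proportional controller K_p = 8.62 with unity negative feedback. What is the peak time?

T_p = 0.384 s

The closed-loop denominator s² + 8.8s + 86.2 gives ω_n = √86.2 = 9.284 and ζ = 8.8/(2ω_n) = 0.4739.
Damped frequency ω_d = ω_n√(1−ζ²) = 8.176 rad/s, so peak time T_p = π/ω_d = 0.384 s.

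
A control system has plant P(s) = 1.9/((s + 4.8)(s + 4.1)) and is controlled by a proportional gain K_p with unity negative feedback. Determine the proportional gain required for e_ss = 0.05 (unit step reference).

K_p = 197

The loop is type 0, so e_ss(step) = 1/(1 + K_pos) with K_pos = K_p·P(0).
P(0) = 0.09654. Require 1/(1 + K_p·0.09654) = 0.05, so 1 + 0.09654·K_p = 20.
K_p = (20 − 1)/0.09654 = 197.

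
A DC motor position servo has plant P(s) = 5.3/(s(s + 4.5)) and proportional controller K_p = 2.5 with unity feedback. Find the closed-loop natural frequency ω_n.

With unity feedback the closed-loop characteristic equation is s² + 4.5s + 2.5·5.3 = s² + 4.5s + 13.25 = 0.
Matching s² + 2ζω_n s + ω_n²: ω_n = √13.25 = 3.64 rad/s and 2ζω_n = 4.5, so ζ = 4.5/(2·3.64) = 0.618.

ω_n = 3.64 rad/s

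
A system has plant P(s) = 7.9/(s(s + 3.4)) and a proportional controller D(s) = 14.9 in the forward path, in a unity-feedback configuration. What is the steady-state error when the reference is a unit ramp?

The loop has one pole at the origin (type 1). Velocity error constant K_v = lim_{s→0} s·D(s)P(s) = 14.9·7.9/3.4 = 34.62.
Steady-state error to a unit ramp: e_ss = 1/K_v = 0.0289.

0.0289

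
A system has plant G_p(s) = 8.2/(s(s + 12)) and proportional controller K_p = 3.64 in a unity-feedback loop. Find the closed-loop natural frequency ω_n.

1 + K_p·G_p(s) = 0 gives s² + 12s + 29.85 = 0.
So ω_n² = 29.85 ⇒ ω_n = 5.463 rad/s, and ζ = 12/(2ω_n) = 1.1.

ω_n = 5.46 rad/s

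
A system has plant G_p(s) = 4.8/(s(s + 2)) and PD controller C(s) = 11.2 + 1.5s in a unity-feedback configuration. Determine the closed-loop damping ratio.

ζ = 0.627

Forward path: (11.2 + 1.5s)·4.8/(s(s+2)). The closed-loop characteristic equation is s² + (2 + 4.8·1.5)s + 4.8·11.2 = 0.
That is s² + 9.2s + 53.76 = 0, so ω_n = 7.332 rad/s and ζ = 9.2/(2·7.332) = 0.6274.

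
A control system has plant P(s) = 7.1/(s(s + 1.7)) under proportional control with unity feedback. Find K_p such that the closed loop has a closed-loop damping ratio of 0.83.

Closed-loop characteristic equation: s² + 1.7s + K_p·7.1 = 0.
So ω_n = √(7.1K_p) and 2ζω_n = 1.7, giving ζ = 1.7/(2√(7.1K_p)).
Setting ζ = 0.83: √(7.1K_p) = 1.7/(2·0.83) = 1.024, so K_p = 1.049/7.1 = 0.148.

K_p = 0.148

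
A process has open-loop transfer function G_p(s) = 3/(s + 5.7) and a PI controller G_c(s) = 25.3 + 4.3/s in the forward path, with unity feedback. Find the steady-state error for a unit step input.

0

The open loop G_c(s)G_p(s) has a pole at the origin (type 1), so the static position error constant is infinite and e_ss = 1/(1+∞) = 0.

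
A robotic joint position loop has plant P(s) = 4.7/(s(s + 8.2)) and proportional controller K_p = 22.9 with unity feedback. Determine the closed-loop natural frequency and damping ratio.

1 + K_p·P(s) = 0 gives s² + 8.2s + 107.6 = 0.
Matching s² + 2ζω_n s + ω_n²: ω_n = √107.6 = 10.37 rad/s and 2ζω_n = 8.2, so ζ = 8.2/(2·10.37) = 0.395.

ω_n = 10.4 rad/s, ζ = 0.395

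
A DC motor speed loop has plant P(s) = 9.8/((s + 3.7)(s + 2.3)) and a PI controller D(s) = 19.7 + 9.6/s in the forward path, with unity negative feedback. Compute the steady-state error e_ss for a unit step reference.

0

The open loop D(s)P(s) has a pole at the origin (type 1), so the static position error constant is infinite and e_ss = 1/(1+∞) = 0.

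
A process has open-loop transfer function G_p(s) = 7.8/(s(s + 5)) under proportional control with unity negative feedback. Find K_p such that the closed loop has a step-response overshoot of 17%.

K_p = 3.32

From %OS = 100·exp(−πζ/√(1−ζ²)) = 17%, ζ = −ln(0.17)/√(π²+ln²(0.17)) = 0.4913.
Characteristic equation s² + 5s + 7.8K_p = 0 gives ζ = 5/(2√(7.8K_p)).
Setting ζ = 0.4913: √(7.8K_p) = 5/(2·0.4913) = 5.089, so K_p = 25.9/7.8 = 3.32.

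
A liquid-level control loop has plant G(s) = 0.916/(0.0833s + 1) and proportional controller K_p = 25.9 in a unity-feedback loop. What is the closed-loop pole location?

s = -296.8

Closed loop: T(s) = K_p·G/(1+K_p·G) = 23.72/(0.0833s + 1 + 23.72), with pole at s = −(1 + 23.72)/0.0833 = −296.8.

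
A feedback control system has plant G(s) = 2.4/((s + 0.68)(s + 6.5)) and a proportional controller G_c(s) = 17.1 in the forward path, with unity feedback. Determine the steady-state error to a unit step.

The loop is type 0. Static position error constant K_pos = G_c(0)·G(0) = 17.1·0.543 = 9.285.
Steady-state error to a unit step: e_ss = 1/(1+K_pos) = 1/10.29 = 0.0972.

0.0972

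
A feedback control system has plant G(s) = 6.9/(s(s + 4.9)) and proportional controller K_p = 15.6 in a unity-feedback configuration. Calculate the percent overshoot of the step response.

46.6%

From 1 + K_pG(s) = 0: s² + 4.9s + 107.6 = 0 ⇒ ω_n = 10.37, ζ = 0.2361.
%OS = 100·exp(−πζ/√(1−ζ²)) = 100·exp(−π·0.2361/√0.9442) = 46.6%.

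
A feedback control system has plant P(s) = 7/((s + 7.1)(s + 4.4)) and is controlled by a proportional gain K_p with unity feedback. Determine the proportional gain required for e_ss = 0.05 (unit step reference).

K_p = 84.8

Steady-state error for a unit step on this type-0 loop is 1/(1 + K_p·P(0)).
P(0) = 0.2241. Require 1/(1 + K_p·0.2241) = 0.05, so 1 + 0.2241·K_p = 20.
K_p = (20 − 1)/0.2241 = 84.8.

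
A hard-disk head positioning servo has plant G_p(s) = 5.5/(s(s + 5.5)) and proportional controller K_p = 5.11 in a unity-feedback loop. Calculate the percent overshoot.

The closed-loop denominator s² + 5.5s + 28.11 gives ω_n = √28.11 = 5.301 and ζ = 5.5/(2ω_n) = 0.5187.
%OS = 100·exp(−πζ/√(1−ζ²)) = 100·exp(−π·0.5187/√0.7309) = 14.9%.

14.9%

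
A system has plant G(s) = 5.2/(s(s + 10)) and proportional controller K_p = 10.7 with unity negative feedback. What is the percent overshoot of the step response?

5.86%

From 1 + K_pG(s) = 0: s² + 10s + 55.64 = 0 ⇒ ω_n = 7.459, ζ = 0.6703.
%OS = 100·exp(−πζ/√(1−ζ²)) = 100·exp(−π·0.6703/√0.5507) = 5.86%.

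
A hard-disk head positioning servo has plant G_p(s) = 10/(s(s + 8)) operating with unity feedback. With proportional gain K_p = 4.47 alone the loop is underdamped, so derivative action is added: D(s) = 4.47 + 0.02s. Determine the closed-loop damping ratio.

Forward path: (4.47 + 0.02s)·10/(s(s+8)). The closed-loop characteristic equation is s² + (8 + 10·0.02)s + 10·4.47 = 0.
That is s² + 8.2s + 44.7 = 0, so ω_n = 6.686 rad/s and ζ = 8.2/(2·6.686) = 0.6132.

ζ = 0.613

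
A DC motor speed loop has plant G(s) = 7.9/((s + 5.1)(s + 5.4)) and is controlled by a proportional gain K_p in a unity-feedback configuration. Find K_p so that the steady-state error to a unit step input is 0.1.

The loop is type 0, so e_ss(step) = 1/(1 + K_pos) with K_pos = K_p·G(0).
G(0) = 0.2869. Require 1/(1 + K_p·0.2869) = 0.1, so 1 + 0.2869·K_p = 10.
K_p = (10 − 1)/0.2869 = 31.4.

K_p = 31.4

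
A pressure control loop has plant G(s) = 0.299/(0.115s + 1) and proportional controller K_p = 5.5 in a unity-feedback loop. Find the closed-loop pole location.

Closed loop: T(s) = K_p·G/(1+K_p·G) = 1.644/(0.115s + 1 + 1.644), with pole at s = −(1 + 1.644)/0.115 = −23.

s = -23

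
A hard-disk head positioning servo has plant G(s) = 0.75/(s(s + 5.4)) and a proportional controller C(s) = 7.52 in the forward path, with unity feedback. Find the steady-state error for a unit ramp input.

The loop has one pole at the origin (type 1). Velocity error constant K_v = lim_{s→0} s·C(s)G(s) = 7.52·0.75/5.4 = 1.044.
Steady-state error to a unit ramp: e_ss = 1/K_v = 0.957.

0.957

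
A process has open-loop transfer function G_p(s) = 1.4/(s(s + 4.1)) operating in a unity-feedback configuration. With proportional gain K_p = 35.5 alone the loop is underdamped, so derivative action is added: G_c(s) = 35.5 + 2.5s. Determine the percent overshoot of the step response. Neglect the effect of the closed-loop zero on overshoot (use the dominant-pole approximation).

13.4%

Forward path: (35.5 + 2.5s)·1.4/(s(s+4.1)). The closed-loop characteristic equation is s² + (4.1 + 1.4·2.5)s + 1.4·35.5 = 0.
That is s² + 7.6s + 49.7 = 0, so ω_n = 7.05 rad/s and ζ = 7.6/(2·7.05) = 0.539.
%OS = 100·exp(−πζ/√(1−ζ²)) = 13.4%.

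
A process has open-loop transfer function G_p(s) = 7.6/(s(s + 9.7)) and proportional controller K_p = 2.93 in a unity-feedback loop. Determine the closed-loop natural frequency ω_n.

ω_n = 4.72 rad/s

1 + K_p·G_p(s) = 0 gives s² + 9.7s + 22.27 = 0.
So ω_n² = 22.27 ⇒ ω_n = 4.719 rad/s, and ζ = 9.7/(2ω_n) = 1.03.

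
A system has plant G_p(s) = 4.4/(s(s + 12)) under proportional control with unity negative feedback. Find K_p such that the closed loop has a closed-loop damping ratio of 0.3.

Closed-loop characteristic equation: s² + 12s + K_p·4.4 = 0.
So ω_n = √(4.4K_p) and 2ζω_n = 12, giving ζ = 12/(2√(4.4K_p)).
Setting ζ = 0.3: √(4.4K_p) = 12/(2·0.3) = 20, so K_p = 400/4.4 = 90.9.

K_p = 90.9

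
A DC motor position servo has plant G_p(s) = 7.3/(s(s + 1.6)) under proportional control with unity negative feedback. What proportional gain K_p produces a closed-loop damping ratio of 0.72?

Closed-loop characteristic equation: s² + 1.6s + K_p·7.3 = 0.
So ω_n = √(7.3K_p) and 2ζω_n = 1.6, giving ζ = 1.6/(2√(7.3K_p)).
Setting ζ = 0.72: √(7.3K_p) = 1.6/(2·0.72) = 1.111, so K_p = 1.235/7.3 = 0.169.

K_p = 0.169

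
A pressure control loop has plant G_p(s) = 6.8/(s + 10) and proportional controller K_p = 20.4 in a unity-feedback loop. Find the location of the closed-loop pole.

s = -148.7

Closed-loop transfer function: T(s) = K_p·G_p(s)/(1 + K_p·G_p(s)) = 138.7/(s + 10 + 138.7) = 138.7/(s + 148.7).
The closed-loop pole is at s = −148.7.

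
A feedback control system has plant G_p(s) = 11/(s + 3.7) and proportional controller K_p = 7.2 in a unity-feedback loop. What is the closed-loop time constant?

Closed-loop transfer function: T(s) = K_p·G_p(s)/(1 + K_p·G_p(s)) = 79.2/(s + 3.7 + 79.2) = 79.2/(s + 82.9).
Time constant τ = 1/82.9 = 0.0121 s.

τ = 0.0121 s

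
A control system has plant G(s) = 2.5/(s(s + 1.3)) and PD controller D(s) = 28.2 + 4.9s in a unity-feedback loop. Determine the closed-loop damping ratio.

Forward path: (28.2 + 4.9s)·2.5/(s(s+1.3)). The closed-loop characteristic equation is s² + (1.3 + 2.5·4.9)s + 2.5·28.2 = 0.
That is s² + 13.55s + 70.5 = 0, so ω_n = 8.396 rad/s and ζ = 13.55/(2·8.396) = 0.8069.

ζ = 0.807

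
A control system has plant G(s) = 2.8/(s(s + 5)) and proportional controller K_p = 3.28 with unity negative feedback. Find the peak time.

The closed-loop denominator s² + 5s + 9.184 gives ω_n = √9.184 = 3.031 and ζ = 5/(2ω_n) = 0.8249.
Damped frequency ω_d = ω_n√(1−ζ²) = 1.713 rad/s, so peak time T_p = π/ω_d = 1.83 s.

T_p = 1.83 s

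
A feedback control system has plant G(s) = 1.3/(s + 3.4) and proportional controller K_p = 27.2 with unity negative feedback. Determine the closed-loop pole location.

s = -38.76

Closed-loop transfer function: T(s) = K_p·G(s)/(1 + K_p·G(s)) = 35.36/(s + 3.4 + 35.36) = 35.36/(s + 38.76).
The closed-loop pole is at s = −38.76.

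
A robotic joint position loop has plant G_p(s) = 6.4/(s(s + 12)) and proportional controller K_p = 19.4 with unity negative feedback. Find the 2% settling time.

T_s ≈ 0.667 s

From 1 + K_pG_p(s) = 0: s² + 12s + 124.2 = 0 ⇒ ω_n = 11.14, ζ = 0.5385.
2% settling time T_s ≈ 4/(ζω_n) = 4/6 = 0.667 s.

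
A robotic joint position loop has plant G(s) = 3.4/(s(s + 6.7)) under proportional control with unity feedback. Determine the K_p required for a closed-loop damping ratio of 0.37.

Closed-loop characteristic equation: s² + 6.7s + K_p·3.4 = 0.
So ω_n = √(3.4K_p) and 2ζω_n = 6.7, giving ζ = 6.7/(2√(3.4K_p)).
Setting ζ = 0.37: √(3.4K_p) = 6.7/(2·0.37) = 9.054, so K_p = 81.98/3.4 = 24.1.

K_p = 24.1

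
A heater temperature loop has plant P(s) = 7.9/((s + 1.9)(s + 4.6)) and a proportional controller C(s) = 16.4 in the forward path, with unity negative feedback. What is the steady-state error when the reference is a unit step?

The loop is type 0. Static position error constant K_pos = C(0)·P(0) = 16.4·0.9039 = 14.82.
Steady-state error to a unit step: e_ss = 1/(1+K_pos) = 1/15.82 = 0.0632.

0.0632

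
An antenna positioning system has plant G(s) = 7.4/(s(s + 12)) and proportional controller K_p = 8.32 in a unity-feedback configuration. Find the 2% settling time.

T_s ≈ 0.667 s

The closed-loop denominator s² + 12s + 61.57 gives ω_n = √61.57 = 7.847 and ζ = 12/(2ω_n) = 0.7647.
2% settling time T_s ≈ 4/(ζω_n) = 4/6 = 0.667 s.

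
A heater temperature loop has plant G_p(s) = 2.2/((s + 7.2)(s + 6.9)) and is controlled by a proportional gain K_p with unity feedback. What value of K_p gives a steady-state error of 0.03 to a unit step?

The loop is type 0, so e_ss(step) = 1/(1 + K_pos) with K_pos = K_p·G_p(0).
G_p(0) = 0.04428. Require 1/(1 + K_p·0.04428) = 0.03, so 1 + 0.04428·K_p = 33.33.
K_p = (33.33 − 1)/0.04428 = 730.

K_p = 730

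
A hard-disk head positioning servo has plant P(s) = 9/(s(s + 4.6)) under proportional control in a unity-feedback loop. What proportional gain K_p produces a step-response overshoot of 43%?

K_p = 8.73

From %OS = 100·exp(−πζ/√(1−ζ²)) = 43%, ζ = −ln(0.43)/√(π²+ln²(0.43)) = 0.2594.
Characteristic equation s² + 4.6s + 9K_p = 0 gives ζ = 4.6/(2√(9K_p)).
Setting ζ = 0.2594: √(9K_p) = 4.6/(2·0.2594) = 8.865, so K_p = 78.59/9 = 8.73.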